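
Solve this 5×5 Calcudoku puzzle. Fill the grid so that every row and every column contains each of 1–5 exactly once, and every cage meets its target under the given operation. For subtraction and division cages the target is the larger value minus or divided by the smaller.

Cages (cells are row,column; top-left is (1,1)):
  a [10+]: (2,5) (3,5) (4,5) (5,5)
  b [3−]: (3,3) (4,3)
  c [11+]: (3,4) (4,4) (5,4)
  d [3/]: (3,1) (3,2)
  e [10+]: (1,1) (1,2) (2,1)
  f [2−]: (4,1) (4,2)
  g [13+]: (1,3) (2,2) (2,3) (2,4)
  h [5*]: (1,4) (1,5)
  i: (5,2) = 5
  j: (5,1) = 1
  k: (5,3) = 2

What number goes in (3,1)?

Cage j is a single given cell; hence (5,1) = 1.
Cage i is given, so (5,2) = 5.
Cage k is a single given cell; hence (5,3) = 2.
2 is placed in row 5; hence (5,4) = 4.
Row 5 now contains 4; hence (5,5) = 3.
1 is placed in column 1; hence (3,1) = 3.
The two cells of cage d must have quotient 3, so (3,2) = 1.
Row 3 already has 1, which forces (3,3) = 4.
Row 3 already has 4, so (3,5) = 2.
Column 3 already has 4; hence (4,3) = 1.
Row 4 already has 1; hence (4,5) = 4.
4 is placed in column 5; hence (2,5) = 1.
Row 3 now contains 2, which forces (3,4) = 5.
Cage f needs two cells with difference 2, so (4,1) = 5.
The two cells of cage f must have difference 2, which forces (4,2) = 3.
Cage c has sum 11, which forces (4,4) = 2.
5 is placed in column 1, which forces (1,1) = 2.
Column 2 now contains 3, which forces (1,2) = 4.
Cage g has sum 13; hence (1,3) = 3.
Column 4 already has 5, which forces (1,4) = 1.
1 is placed in column 5, so (1,5) = 5.
Cage e has sum 10, so (2,1) = 4.
The 4 cells of cage g must have sum 13, leaving (2,2) = 2.
Cage g needs sum 13, which forces (2,3) = 5.
2 is placed in column 4, so (2,4) = 3.
The full grid is 2 4 3 1 5 / 4 2 5 3 1 / 3 1 4 5 2 / 5 3 1 2 4 / 1 5 2 4 3.

3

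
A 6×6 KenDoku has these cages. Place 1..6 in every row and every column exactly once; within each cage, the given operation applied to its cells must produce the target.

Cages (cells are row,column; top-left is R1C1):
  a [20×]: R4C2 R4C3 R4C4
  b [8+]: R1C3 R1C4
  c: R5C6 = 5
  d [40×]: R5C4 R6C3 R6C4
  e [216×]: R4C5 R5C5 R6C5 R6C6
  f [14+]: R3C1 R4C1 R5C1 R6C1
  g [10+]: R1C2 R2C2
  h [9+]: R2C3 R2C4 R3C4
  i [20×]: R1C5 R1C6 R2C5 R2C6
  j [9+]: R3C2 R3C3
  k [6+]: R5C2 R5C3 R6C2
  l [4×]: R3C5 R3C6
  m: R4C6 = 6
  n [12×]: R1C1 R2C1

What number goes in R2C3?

Cage m is given, leaving R4C6 = 6.
C is a freebie, which forces R5C6 = 5.
Column 6 now contains 6, which forces R6C6 = 3.
In row 4, 2 can only go at R4C1, so R4C1 = 2.
The only place for 2 in row 3 is R3C4.
2 is placed in column 4, so R5C4 = 4.
Cage d needs product 40; hence R6C3 = 2.
Cage d has product 40, so R6C4 = 5.
The two cells of cage b must have sum 8, leaving R1C3 = 5.
The two cells of cage b must have sum 8, leaving R1C4 = 3.
The 4 cells of cage f must have sum 14, so R3C1 = 5.
5 is placed in column 3; hence R4C3 = 4.
5 is placed in column 4; hence R4C4 = 1.
Row 4 already has 4, which forces R4C5 = 3.
The 3 cells of cage k must have sum 6, so R5C2 = 2.
The 3 cells of cage k must have sum 6; hence R5C3 = 3.
3 is placed in column 5, which forces R5C5 = 6.
Row 6 now contains 2, which forces R6C2 = 1.
Column 5 already has 6, so R6C5 = 4.
Row 1 now contains 3; hence R1C1 = 4.
4 is placed in row 1, which forces R1C2 = 6.
4 is placed in row 1, so R1C6 = 1.
Cage n's pair has product 12, so R2C1 = 3.
Column 2 already has 6, so R2C2 = 4.
Cage h needs sum 9, so R2C3 = 1.
Column 4 already has 1, so R2C4 = 6.
Cage i has product 20, leaving R2C5 = 5.
1 is placed in column 6; hence R2C6 = 2.
The two cells of cage j must have sum 9; hence R3C2 = 3.
Column 3 now contains 3, which forces R3C3 = 6.
4 is placed in column 5, so R3C5 = 1.
The two cells of cage l must have product 4, which forces R3C6 = 4.
Row 4 already has 4, which forces R4C2 = 5.
Row 5 now contains 6, leaving R5C1 = 1.
Row 6 now contains 4; hence R6C1 = 6.
1 is placed in row 1, so R1C5 = 2.
Filled in: 4 6 5 3 2 1 / 3 4 1 6 5 2 / 5 3 6 2 1 4 / 2 5 4 1 3 6 / 1 2 3 4 6 5 / 6 1 2 5 4 3.

1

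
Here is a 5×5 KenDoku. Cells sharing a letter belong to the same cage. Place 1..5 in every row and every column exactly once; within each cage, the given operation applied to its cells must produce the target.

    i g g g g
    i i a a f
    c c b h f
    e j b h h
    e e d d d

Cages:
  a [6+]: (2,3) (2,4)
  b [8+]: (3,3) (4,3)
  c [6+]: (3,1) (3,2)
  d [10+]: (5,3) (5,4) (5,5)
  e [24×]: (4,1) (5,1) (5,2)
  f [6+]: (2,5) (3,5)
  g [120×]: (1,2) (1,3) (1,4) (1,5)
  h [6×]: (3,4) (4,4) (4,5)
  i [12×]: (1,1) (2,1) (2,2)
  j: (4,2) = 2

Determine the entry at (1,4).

4

J is a freebie; hence (4,2) = 2.
Cage h needs product 6, leaving (3,4) = 2.
The 3 cells of cage e must have product 24, which forces (5,1) = 2.
Row 1 needs a 1, and only (1,1) is open for it.
1 is placed in column 1, leaving (3,1) = 5.
The two cells of cage c must have sum 6, leaving (3,2) = 1.
5 is placed in row 3, which forces (3,3) = 3.
Row 3 now contains 1, so (3,5) = 4.
Column 3 now contains 3; hence (4,3) = 5.
Cage f needs two cells with sum 6, which forces (2,5) = 2.
Cage g needs product 120, leaving (1,3) = 2.
2 is placed in row 2; hence (2,3) = 1.
The two cells of cage a must have sum 6, so (2,4) = 5.
1 is placed in column 3; hence (5,3) = 4.
Row 5 already has 4, which forces (5,4) = 1.
Row 5 now contains 1; hence (5,5) = 5.
The 4 cells of cage g must have product 120, which forces (1,2) = 5.
Cage g has product 120, leaving (1,4) = 4.
Column 5 now contains 5, leaving (1,5) = 3.
Cage e needs product 24; hence (4,1) = 4.
1 is placed in column 4; hence (4,4) = 3.
The 3 cells of cage h must have product 6; hence (4,5) = 1.
Row 5 already has 4, leaving (5,2) = 3.
Column 1 now contains 4, so (2,1) = 3.
3 is placed in column 2, which forces (2,2) = 4.
The full grid is 1 5 2 4 3 / 3 4 1 5 2 / 5 1 3 2 4 / 4 2 5 3 1 / 2 3 4 1 5.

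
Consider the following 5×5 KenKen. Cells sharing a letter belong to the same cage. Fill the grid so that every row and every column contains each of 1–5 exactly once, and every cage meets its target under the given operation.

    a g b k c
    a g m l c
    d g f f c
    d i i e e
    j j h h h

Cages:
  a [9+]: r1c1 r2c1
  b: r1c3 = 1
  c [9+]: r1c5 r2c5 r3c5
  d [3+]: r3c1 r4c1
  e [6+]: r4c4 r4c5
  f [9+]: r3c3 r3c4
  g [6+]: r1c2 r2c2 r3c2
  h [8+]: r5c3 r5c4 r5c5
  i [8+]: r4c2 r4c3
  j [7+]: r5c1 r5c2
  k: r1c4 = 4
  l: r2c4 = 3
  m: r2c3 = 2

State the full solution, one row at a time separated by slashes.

Cage b is a single given cell, which forces r1c3 = 1.
K is a freebie; hence r1c4 = 4.
M is a freebie, so r2c3 = 2.
Cage l is given, leaving r2c4 = 3.
Column 4 now contains 4, leaving r3c4 = 5.
4 is placed in row 1, which forces r1c1 = 5.
The two cells of cage a must have sum 9, leaving r2c1 = 4.
Row 2 already has 3, leaving r2c2 = 1.
1 is placed in row 2; hence r2c5 = 5.
Row 3 already has 5, so r3c3 = 4.
Column 5 already has 5, which forces r4c5 = 4.
Cage c has sum 9, so r1c5 = 3.
Cage c has sum 9, leaving r3c5 = 1.
Cage e needs two cells with sum 6, which forces r4c4 = 2.
The 3 cells of cage h must have sum 8, leaving r5c3 = 5.
Column 4 now contains 2, leaving r5c4 = 1.
Column 5 now contains 1, which forces r5c5 = 2.
Row 1 already has 3; hence r1c2 = 2.
Row 3 already has 1, which forces r3c1 = 2.
The 3 cells of cage g must have sum 6, which forces r3c2 = 3.
2 is placed in row 4, which forces r4c1 = 1.
The two cells of cage i must have sum 8, which forces r4c2 = 5.
5 is placed in column 3, so r4c3 = 3.
2 is placed in row 5, leaving r5c1 = 3.
Row 5 already has 5, which forces r5c2 = 4.

5 2 1 4 3 / 4 1 2 3 5 / 2 3 4 5 1 / 1 5 3 2 4 / 3 4 5 1 2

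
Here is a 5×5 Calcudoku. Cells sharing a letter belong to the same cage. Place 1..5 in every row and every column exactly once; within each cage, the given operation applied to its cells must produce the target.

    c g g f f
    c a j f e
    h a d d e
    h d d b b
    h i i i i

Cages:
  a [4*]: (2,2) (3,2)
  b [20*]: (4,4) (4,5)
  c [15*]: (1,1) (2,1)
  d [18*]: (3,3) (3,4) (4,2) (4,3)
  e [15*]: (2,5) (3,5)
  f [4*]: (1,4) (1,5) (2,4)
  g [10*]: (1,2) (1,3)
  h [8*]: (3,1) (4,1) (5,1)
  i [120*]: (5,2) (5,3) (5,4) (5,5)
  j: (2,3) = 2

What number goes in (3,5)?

5

Cage j is a single given cell, so (2,3) = 2.
Row 2 already has 2, leaving (2,4) = 1.
The two cells of cage g must have product 10, leaving (1,2) = 2.
2 is placed in column 3; hence (1,3) = 5.
Column 4 already has 1, so (1,4) = 4.
Cage f needs product 4, which forces (1,5) = 1.
Row 2 now contains 1; hence (2,2) = 4.
Cage a's pair has product 4; hence (3,2) = 1.
Row 3 now contains 1, leaving (3,3) = 3.
Row 3 now contains 3, which forces (3,4) = 2.
Row 3 now contains 3, so (3,5) = 5.
2 is placed in column 2, leaving (4,2) = 3.
Column 3 already has 3, leaving (4,3) = 1.
4 is placed in column 4; hence (4,4) = 5.
Column 5 already has 5; hence (4,5) = 4.
Column 2 already has 3, so (5,2) = 5.
Column 3 already has 3, which forces (5,3) = 4.
Column 4 already has 5, leaving (5,4) = 3.
Row 5 now contains 3; hence (5,5) = 2.
Row 1 now contains 5, which forces (1,1) = 3.
Cage c's pair has product 15; hence (2,1) = 5.
Column 5 already has 5, leaving (2,5) = 3.
Row 3 now contains 2, so (3,1) = 4.
4 is placed in row 4, which forces (4,1) = 2.
Row 5 already has 2; hence (5,1) = 1.
Filled in: 3 2 5 4 1 / 5 4 2 1 3 / 4 1 3 2 5 / 2 3 1 5 4 / 1 5 4 3 2.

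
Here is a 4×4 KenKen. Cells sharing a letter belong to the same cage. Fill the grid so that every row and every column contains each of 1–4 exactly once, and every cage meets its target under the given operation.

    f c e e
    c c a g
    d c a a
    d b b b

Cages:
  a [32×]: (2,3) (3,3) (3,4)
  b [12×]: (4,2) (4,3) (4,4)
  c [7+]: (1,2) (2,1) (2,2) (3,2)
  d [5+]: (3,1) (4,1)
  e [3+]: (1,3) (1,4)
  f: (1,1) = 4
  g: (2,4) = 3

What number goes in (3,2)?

1

Cage f is given, which forces (1,1) = 4.
Cage c has sum 7; hence (2,1) = 1.
Cage a needs product 32; hence (2,3) = 4.
G is a freebie, which forces (2,4) = 3.
Cage a has product 32, so (3,3) = 2.
Cage a needs product 32, so (3,4) = 4.
4 is placed in column 4, which forces (4,4) = 1.
Column 3 now contains 2, so (1,3) = 1.
Column 4 now contains 1, which forces (1,4) = 2.
Row 2 already has 3, which forces (2,2) = 2.
Row 3 already has 2, which forces (3,1) = 3.
Row 3 now contains 3, leaving (3,2) = 1.
Cage d's pair has sum 5, which forces (4,1) = 2.
Cage b has product 12, leaving (4,2) = 4.
Row 4 already has 1; hence (4,3) = 3.
Row 1 now contains 1, leaving (1,2) = 3.
The full grid is 4 3 1 2 / 1 2 4 3 / 3 1 2 4 / 2 4 3 1.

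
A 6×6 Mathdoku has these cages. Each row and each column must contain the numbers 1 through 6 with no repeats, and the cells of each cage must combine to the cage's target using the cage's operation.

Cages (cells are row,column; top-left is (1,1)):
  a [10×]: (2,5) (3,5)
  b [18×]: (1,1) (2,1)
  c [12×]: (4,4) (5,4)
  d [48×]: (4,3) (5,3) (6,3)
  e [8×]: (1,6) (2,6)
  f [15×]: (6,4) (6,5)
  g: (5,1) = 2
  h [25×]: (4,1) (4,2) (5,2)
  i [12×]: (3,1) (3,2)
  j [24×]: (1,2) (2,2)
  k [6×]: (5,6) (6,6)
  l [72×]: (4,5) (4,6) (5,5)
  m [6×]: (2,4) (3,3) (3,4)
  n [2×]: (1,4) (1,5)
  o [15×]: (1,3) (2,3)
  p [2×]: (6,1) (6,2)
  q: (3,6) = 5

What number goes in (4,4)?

4

Q is a freebie, so (3,6) = 5.
The 3 cells of cage h must have product 25, leaving (4,1) = 5.
Cage h needs product 25, leaving (4,2) = 1.
Cage g is given, leaving (5,1) = 2.
Cage h has product 25; hence (5,2) = 5.
2 is placed in column 1, so (6,1) = 1.
Column 2 now contains 1, which forces (6,2) = 2.
Cage a's pair has product 10, so (2,5) = 5.
Row 3 already has 5, leaving (3,5) = 2.
Cage d needs product 48, leaving (4,3) = 2.
Cage k's pair has product 6, which forces (5,6) = 1.
5 is placed in column 5, so (6,5) = 3.
Cage k needs two cells with product 6, leaving (6,6) = 6.
Cage o's pair has product 15; hence (1,3) = 5.
Cage n's pair has product 2, so (1,4) = 2.
2 is placed in column 5, so (1,5) = 1.
2 is placed in row 1; hence (1,6) = 4.
Row 2 already has 5, leaving (2,3) = 3.
Column 4 already has 2; hence (2,4) = 1.
Column 6 already has 4, leaving (2,6) = 2.
3 is placed in column 3, which forces (3,3) = 1.
The 3 cells of cage l must have product 72, so (4,6) = 3.
Cage d has product 48, so (5,3) = 6.
Row 5 already has 6; hence (5,5) = 4.
Row 6 already has 6, which forces (6,3) = 4.
Row 6 already has 3, so (6,4) = 5.
Cage b needs two cells with product 18, so (1,1) = 3.
4 is placed in row 1; hence (1,2) = 6.
Row 2 now contains 3, which forces (2,1) = 6.
Cage j's pair has product 24, which forces (2,2) = 4.
3 is placed in column 1, leaving (3,1) = 4.
Column 2 now contains 4, which forces (3,2) = 3.
Cage m needs product 6, so (3,4) = 6.
Row 4 already has 3; hence (4,4) = 4.
4 is placed in column 5, which forces (4,5) = 6.
Row 5 already has 4; hence (5,4) = 3.
Filled in: 3 6 5 2 1 4 / 6 4 3 1 5 2 / 4 3 1 6 2 5 / 5 1 2 4 6 3 / 2 5 6 3 4 1 / 1 2 4 5 3 6.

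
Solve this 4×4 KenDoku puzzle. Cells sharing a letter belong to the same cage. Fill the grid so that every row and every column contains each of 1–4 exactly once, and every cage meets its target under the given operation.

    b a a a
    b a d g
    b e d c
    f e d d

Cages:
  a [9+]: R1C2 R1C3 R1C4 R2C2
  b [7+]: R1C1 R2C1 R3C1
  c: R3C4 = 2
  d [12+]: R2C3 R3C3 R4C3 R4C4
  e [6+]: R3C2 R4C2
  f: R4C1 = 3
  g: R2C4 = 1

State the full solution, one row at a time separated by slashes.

Cage g is a single given cell, leaving R2C4 = 1.
Cage c is a single given cell; hence R3C4 = 2.
F is a freebie, which forces R4C1 = 3.
3 is placed in row 4; hence R4C4 = 4.
Column 4 now contains 4; hence R1C4 = 3.
The 4 cells of cage a must have sum 9, which forces R2C2 = 3.
Row 2 already has 3, leaving R2C3 = 4.
Row 3 now contains 2, leaving R3C2 = 4.
4 is placed in column 3, which forces R3C3 = 3.
Row 4 now contains 4; hence R4C2 = 2.
Cage d has sum 12, so R4C3 = 1.
Cage b has sum 7, so R1C1 = 4.
Column 2 now contains 2, so R1C2 = 1.
Column 3 now contains 1, leaving R1C3 = 2.
Row 2 now contains 4, so R2C1 = 2.
4 is placed in row 3, so R3C1 = 1.

4 1 2 3 / 2 3 4 1 / 1 4 3 2 / 3 2 1 4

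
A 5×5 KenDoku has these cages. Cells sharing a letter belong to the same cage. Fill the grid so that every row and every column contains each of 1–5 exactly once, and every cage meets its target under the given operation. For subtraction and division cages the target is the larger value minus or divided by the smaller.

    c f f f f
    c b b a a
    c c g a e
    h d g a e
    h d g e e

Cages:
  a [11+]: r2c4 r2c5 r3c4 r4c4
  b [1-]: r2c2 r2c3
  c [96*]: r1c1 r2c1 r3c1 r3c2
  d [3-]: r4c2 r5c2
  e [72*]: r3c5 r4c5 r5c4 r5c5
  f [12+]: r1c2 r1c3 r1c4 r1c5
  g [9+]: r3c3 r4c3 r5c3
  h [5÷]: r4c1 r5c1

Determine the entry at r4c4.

4

The 4 cells of cage c must have product 96; hence r3c2 = 4.
Cage e has product 72; hence r5c4 = 3.
The only place for 3 in row 1 is r1c1.
Cage c has product 96; hence r2c1 = 4.
3 is placed in column 1; hence r3c1 = 2.
2 is placed in row 3, leaving r3c5 = 3.
Cage a has sum 11, leaving r2c4 = 5.
Column 5 now contains 3, so r2c5 = 1.
The 4 cells of cage a must have sum 11, so r3c4 = 1.
Cage g has sum 9; hence r4c3 = 3.
Cage a needs sum 11, so r4c4 = 4.
Row 4 now contains 4; hence r4c5 = 2.
2 is placed in column 5, so r5c5 = 4.
Cage f has sum 12, so r1c2 = 1.
Cage f has sum 12; hence r1c3 = 4.
4 is placed in column 4, which forces r1c4 = 2.
Column 5 already has 4; hence r1c5 = 5.
Cage b's pair has difference 1, so r2c2 = 3.
Column 3 now contains 3; hence r2c3 = 2.
1 is placed in row 3, which forces r3c3 = 5.
2 is placed in row 4, so r4c2 = 5.
Cage d's pair has difference 3, so r5c2 = 2.
Cage g has sum 9, so r5c3 = 1.
Row 4 now contains 5, so r4c1 = 1.
Row 5 now contains 1, so r5c1 = 5.
Filled in: 3 1 4 2 5 / 4 3 2 5 1 / 2 4 5 1 3 / 1 5 3 4 2 / 5 2 1 3 4.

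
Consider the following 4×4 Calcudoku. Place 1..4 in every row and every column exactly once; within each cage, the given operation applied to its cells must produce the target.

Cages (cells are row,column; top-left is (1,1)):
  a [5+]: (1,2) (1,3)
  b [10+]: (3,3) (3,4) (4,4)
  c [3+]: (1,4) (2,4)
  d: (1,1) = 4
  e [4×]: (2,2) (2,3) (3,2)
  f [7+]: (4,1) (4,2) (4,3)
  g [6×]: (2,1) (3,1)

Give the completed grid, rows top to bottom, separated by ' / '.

Cage d is given, which forces (1,1) = 4.
Row 1 needs a 1, and only (1,4) is open for it.
Column 4 already has 1; hence (2,4) = 2.
2 is placed in column 4, leaving (3,4) = 4.
4 is placed in column 4, leaving (4,4) = 3.
2 is placed in row 2, so (2,1) = 3.
The 3 cells of cage e must have product 4, which forces (2,2) = 4.
2 is placed in row 2, which forces (2,3) = 1.
Cage g needs two cells with product 6; hence (3,1) = 2.
The 3 cells of cage e must have product 4, so (3,2) = 1.
Row 3 now contains 4, so (3,3) = 3.
Column 1 now contains 2, leaving (4,1) = 1.
Column 2 now contains 1, so (4,2) = 2.
Row 4 now contains 2; hence (4,3) = 4.
2 is placed in column 2; hence (1,2) = 3.
Column 3 already has 3, so (1,3) = 2.

4 3 2 1 / 3 4 1 2 / 2 1 3 4 / 1 2 4 3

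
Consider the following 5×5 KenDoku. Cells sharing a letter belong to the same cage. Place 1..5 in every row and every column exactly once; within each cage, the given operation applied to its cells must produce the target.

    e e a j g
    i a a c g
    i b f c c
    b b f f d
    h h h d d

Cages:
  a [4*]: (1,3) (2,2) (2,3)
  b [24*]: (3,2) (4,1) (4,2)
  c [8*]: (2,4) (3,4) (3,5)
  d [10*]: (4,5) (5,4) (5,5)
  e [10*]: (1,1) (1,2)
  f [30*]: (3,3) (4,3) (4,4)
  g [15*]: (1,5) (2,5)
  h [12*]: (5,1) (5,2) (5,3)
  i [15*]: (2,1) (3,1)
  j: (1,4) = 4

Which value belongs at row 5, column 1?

1

Cage j is given; hence (1,4) = 4.
Cage c has product 8, so (3,5) = 4.
In row 1, 1 can only go at (1,3), so (1,3) = 1.
Cage a has product 4, leaving (2,2) = 1.
Column 3 already has 1, so (2,3) = 4.
1 is placed in row 2, which forces (2,4) = 2.
Column 4 now contains 2, so (3,4) = 1.
Column 3 now contains 4, so (5,3) = 3.
1 is placed in column 4; hence (5,4) = 5.
Column 4 already has 5, so (4,4) = 3.
Cage h has product 12, which forces (5,1) = 1.
3 is placed in row 5; hence (5,2) = 4.
Row 5 now contains 1, which forces (5,5) = 2.
Cage b has product 24, which forces (3,2) = 3.
Cage b has product 24, so (4,1) = 4.
Column 2 already has 4, so (4,2) = 2.
Row 4 already has 2, so (4,3) = 5.
2 is placed in column 5; hence (4,5) = 1.
Cage e needs two cells with product 10, so (1,1) = 2.
2 is placed in column 2, so (1,2) = 5.
5 is placed in row 1, which forces (1,5) = 3.
Cage i's pair has product 15, leaving (2,1) = 3.
3 is placed in column 5; hence (2,5) = 5.
Row 3 now contains 3, which forces (3,1) = 5.
Column 3 now contains 5, which forces (3,3) = 2.
The full grid is 2 5 1 4 3 / 3 1 4 2 5 / 5 3 2 1 4 / 4 2 5 3 1 / 1 4 3 5 2.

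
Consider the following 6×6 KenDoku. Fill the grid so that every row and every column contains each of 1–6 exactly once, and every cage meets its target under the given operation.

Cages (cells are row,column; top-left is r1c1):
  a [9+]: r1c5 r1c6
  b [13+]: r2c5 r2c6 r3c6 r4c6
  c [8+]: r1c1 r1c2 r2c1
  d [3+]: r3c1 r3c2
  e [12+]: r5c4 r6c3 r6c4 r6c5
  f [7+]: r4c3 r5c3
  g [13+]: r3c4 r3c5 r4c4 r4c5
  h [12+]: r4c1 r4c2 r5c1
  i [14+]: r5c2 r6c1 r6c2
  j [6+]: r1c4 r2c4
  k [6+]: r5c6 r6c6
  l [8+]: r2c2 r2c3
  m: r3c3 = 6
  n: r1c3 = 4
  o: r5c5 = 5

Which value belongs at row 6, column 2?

6

Cage n is a single given cell, so r1c3 = 4.
M is a freebie, which forces r3c3 = 6.
O is a freebie, so r5c5 = 5.
Cage f's pair has sum 7, leaving r4c3 = 5.
Cage f's pair has sum 7, so r5c3 = 2.
Cage l's pair has sum 8, which forces r2c2 = 5.
Column 3 already has 2, which forces r2c3 = 3.
3 is placed in column 3, so r6c3 = 1.
Cage c needs sum 8; hence r1c1 = 5.
Row 1 now contains 5, so r1c4 = 2.
Row 1 already has 2, so r1c2 = 1.
Cage c needs sum 8, which forces r2c1 = 2.
Cage j needs two cells with sum 6; hence r2c4 = 4.
Column 1 already has 2, so r3c1 = 1.
Column 2 already has 1, which forces r3c2 = 2.
Column 2 already has 2, so r6c2 = 6.
Cage g has sum 13, which forces r3c4 = 5.
5 is placed in row 3, so r3c6 = 4.
Cage h needs sum 12, leaving r4c1 = 6.
The 3 cells of cage h must have sum 12; hence r4c2 = 3.
Row 4 already has 3, so r4c4 = 1.
Row 4 now contains 1, leaving r4c6 = 2.
The 3 cells of cage h must have sum 12; hence r5c1 = 3.
Column 2 now contains 6, which forces r5c2 = 4.
Row 5 already has 3, so r5c4 = 6.
4 is placed in column 6, which forces r5c6 = 1.
6 is placed in row 6; hence r6c1 = 4.
5 is placed in column 4, so r6c4 = 3.
Row 6 now contains 3, so r6c5 = 2.
Column 6 already has 2, so r6c6 = 5.
Cage b needs sum 13, so r2c5 = 1.
Column 6 already has 1, leaving r2c6 = 6.
4 is placed in row 3; hence r3c5 = 3.
Row 4 already has 2, which forces r4c5 = 4.
3 is placed in column 5; hence r1c5 = 6.
Column 6 already has 6; hence r1c6 = 3.
Filled in: 5 1 4 2 6 3 / 2 5 3 4 1 6 / 1 2 6 5 3 4 / 6 3 5 1 4 2 / 3 4 2 6 5 1 / 4 6 1 3 2 5.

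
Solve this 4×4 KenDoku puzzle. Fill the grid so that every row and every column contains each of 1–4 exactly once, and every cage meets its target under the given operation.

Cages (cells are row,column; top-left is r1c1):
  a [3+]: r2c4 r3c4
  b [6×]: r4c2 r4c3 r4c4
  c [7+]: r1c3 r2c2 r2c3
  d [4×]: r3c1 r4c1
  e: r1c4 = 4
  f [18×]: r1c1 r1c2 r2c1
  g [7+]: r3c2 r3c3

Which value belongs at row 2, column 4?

Cage f has product 18, leaving r1c1 = 2.
Cage f has product 18, so r1c2 = 3.
Cage e is given, which forces r1c4 = 4.
Cage f needs product 18, leaving r2c1 = 3.
Column 2 now contains 3, leaving r3c2 = 4.
Row 3 now contains 4, which forces r3c3 = 3.
Row 1 now contains 4, which forces r1c3 = 1.
The 3 cells of cage c must have sum 7, so r2c2 = 2.
Cage c needs sum 7, which forces r2c3 = 4.
Row 2 already has 2; hence r2c4 = 1.
Row 3 now contains 4, so r3c1 = 1.
Column 4 now contains 1; hence r3c4 = 2.
Cage d's pair has product 4, so r4c1 = 4.
Column 2 already has 2, leaving r4c2 = 1.
Column 3 now contains 1, so r4c3 = 2.
Cage b has product 6, leaving r4c4 = 3.
Filled in: 2 3 1 4 / 3 2 4 1 / 1 4 3 2 / 4 1 2 3.

1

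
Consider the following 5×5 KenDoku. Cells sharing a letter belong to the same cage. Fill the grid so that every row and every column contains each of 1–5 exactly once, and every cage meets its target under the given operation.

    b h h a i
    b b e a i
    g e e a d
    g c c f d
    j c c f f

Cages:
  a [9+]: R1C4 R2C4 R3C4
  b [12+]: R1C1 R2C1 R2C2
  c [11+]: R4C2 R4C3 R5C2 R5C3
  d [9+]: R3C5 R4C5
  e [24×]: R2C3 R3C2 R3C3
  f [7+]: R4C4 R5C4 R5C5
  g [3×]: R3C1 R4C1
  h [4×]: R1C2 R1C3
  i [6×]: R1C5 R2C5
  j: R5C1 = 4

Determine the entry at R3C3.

3

Cage j is given, which forces R5C1 = 4.
Row 2 needs a 1, and only R2C4 is open for it.
Row 1 needs a 2, and only R1C5 is open for it.
2 is placed in column 5, leaving R2C5 = 3.
Cage f has sum 7; hence R4C4 = 4.
Row 4 already has 4; hence R4C5 = 5.
Cage f has sum 7, which forces R5C4 = 2.
2 is placed in column 5, leaving R5C5 = 1.
Column 5 now contains 5, leaving R3C5 = 4.
Cage e needs product 24, so R2C3 = 4.
Cage b needs sum 12, leaving R1C1 = 5.
The two cells of cage h must have product 4, so R1C2 = 4.
Column 3 now contains 4; hence R1C3 = 1.
Row 1 already has 5, leaving R1C4 = 3.
Cage b needs sum 12, leaving R2C1 = 2.
Row 2 now contains 4; hence R2C2 = 5.
Column 4 now contains 3, leaving R3C4 = 5.
Column 3 now contains 1; hence R4C3 = 2.
Column 2 now contains 5, so R5C2 = 3.
Row 5 already has 3, so R5C3 = 5.
Column 2 already has 3, which forces R3C2 = 2.
2 is placed in column 3, which forces R3C3 = 3.
2 is placed in row 4, so R4C2 = 1.
Row 3 already has 3, leaving R3C1 = 1.
1 is placed in row 4, leaving R4C1 = 3.
The full grid is 5 4 1 3 2 / 2 5 4 1 3 / 1 2 3 5 4 / 3 1 2 4 5 / 4 3 5 2 1.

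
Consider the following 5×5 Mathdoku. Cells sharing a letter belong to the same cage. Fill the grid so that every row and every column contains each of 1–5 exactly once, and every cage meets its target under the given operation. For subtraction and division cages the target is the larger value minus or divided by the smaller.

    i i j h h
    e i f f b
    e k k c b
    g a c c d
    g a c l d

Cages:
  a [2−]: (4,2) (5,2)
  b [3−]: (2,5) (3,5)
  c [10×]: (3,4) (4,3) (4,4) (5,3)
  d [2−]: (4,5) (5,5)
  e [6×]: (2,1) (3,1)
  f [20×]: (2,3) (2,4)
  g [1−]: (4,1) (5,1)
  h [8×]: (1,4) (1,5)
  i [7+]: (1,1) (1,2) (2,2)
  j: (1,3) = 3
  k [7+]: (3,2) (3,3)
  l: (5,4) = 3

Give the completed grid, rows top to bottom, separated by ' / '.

Cage j is given, so (1,3) = 3.
Cage l is a single given cell, which forces (5,4) = 3.
The only place for 5 in row 1 is (1,2).
Cage i has sum 7, which forces (1,1) = 1.
Cage i needs sum 7, leaving (2,2) = 1.
Row 2 needs a 3, and only (2,1) is open for it.
3 is placed in column 1, so (3,1) = 2.
Row 3 already has 2; hence (3,2) = 3.
The two cells of cage k must have sum 7, so (3,3) = 4.
Column 3 already has 4, leaving (2,3) = 5.
Cage f's pair has product 20; hence (2,4) = 4.
Row 2 now contains 4; hence (2,5) = 2.
4 is placed in column 4, which forces (1,4) = 2.
Column 5 already has 2; hence (1,5) = 4.
Cage b's pair has difference 3, so (3,5) = 5.
The two cells of cage d must have difference 2, so (4,5) = 3.
Column 5 already has 5, leaving (5,5) = 1.
Row 3 already has 5; hence (3,4) = 1.
The 4 cells of cage c must have product 10, which forces (4,3) = 1.
Cage c has product 10, so (4,4) = 5.
1 is placed in row 5; hence (5,3) = 2.
5 is placed in row 4, so (4,1) = 4.
Cage a needs two cells with difference 2, leaving (4,2) = 2.
Cage g's pair has difference 1, so (5,1) = 5.
2 is placed in row 5, which forces (5,2) = 4.

1 5 3 2 4 / 3 1 5 4 2 / 2 3 4 1 5 / 4 2 1 5 3 / 5 4 2 3 1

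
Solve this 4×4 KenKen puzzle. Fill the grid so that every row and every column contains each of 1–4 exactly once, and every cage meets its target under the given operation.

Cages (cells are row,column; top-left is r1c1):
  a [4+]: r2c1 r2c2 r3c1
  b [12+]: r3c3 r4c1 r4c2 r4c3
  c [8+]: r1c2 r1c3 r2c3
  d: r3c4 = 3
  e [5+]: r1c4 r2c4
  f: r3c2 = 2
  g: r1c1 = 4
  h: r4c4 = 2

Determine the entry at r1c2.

3

Cage g is a single given cell, which forces r1c1 = 4.
Cage a has sum 4, which forces r2c1 = 2.
Cage a has sum 4, so r2c2 = 1.
The 3 cells of cage a must have sum 4, which forces r3c1 = 1.
Cage f is given, which forces r3c2 = 2.
Cage d is a single given cell; hence r3c4 = 3.
Column 1 already has 1, so r4c1 = 3.
Row 4 already has 3, leaving r4c2 = 4.
Cage h is given; hence r4c4 = 2.
2 is placed in column 2; hence r1c2 = 3.
Column 4 already has 2, which forces r1c4 = 1.
Column 4 already has 3, leaving r2c4 = 4.
Row 3 already has 3; hence r3c3 = 4.
Row 4 now contains 2; hence r4c3 = 1.
Row 1 already has 1; hence r1c3 = 2.
4 is placed in row 2, leaving r2c3 = 3.
The full grid is 4 3 2 1 / 2 1 3 4 / 1 2 4 3 / 3 4 1 2.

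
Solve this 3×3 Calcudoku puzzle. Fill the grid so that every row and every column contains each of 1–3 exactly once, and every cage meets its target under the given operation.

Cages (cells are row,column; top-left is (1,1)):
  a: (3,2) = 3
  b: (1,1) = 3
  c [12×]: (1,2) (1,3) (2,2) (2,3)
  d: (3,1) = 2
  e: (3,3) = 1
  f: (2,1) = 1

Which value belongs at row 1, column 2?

1

Cage b is a single given cell, so (1,1) = 3.
Cage f is given, so (2,1) = 1.
Cage d is given, which forces (3,1) = 2.
A is a freebie, leaving (3,2) = 3.
E is a freebie; hence (3,3) = 1.
Cage c has product 12, so (1,2) = 1.
Column 3 now contains 1; hence (1,3) = 2.
3 is placed in column 2; hence (2,2) = 2.
Cage c has product 12, leaving (2,3) = 3.
Completed grid: 3 1 2 / 1 2 3 / 2 3 1.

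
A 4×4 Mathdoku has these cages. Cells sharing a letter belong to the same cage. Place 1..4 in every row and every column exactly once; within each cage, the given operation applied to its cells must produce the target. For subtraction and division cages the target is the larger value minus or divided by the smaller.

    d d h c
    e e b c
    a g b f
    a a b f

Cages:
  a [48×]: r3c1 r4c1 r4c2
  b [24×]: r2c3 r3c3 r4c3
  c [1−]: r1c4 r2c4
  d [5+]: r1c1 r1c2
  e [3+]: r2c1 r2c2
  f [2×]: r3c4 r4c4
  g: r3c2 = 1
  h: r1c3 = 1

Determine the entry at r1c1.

2

H is a freebie, which forces r1c3 = 1.
Cage a has product 48, which forces r3c1 = 4.
Cage g is a single given cell; hence r3c2 = 1.
Row 3 already has 1, so r3c4 = 2.
The 3 cells of cage a must have product 48, which forces r4c1 = 3.
Cage a has product 48, leaving r4c2 = 4.
Row 4 now contains 4, leaving r4c3 = 2.
Column 4 already has 2; hence r4c4 = 1.
3 is placed in column 1, leaving r1c1 = 2.
Cage d's pair has sum 5; hence r1c2 = 3.
Row 1 already has 3, leaving r1c4 = 4.
Cage e needs two cells with sum 3, which forces r2c1 = 1.
1 is placed in column 2, so r2c2 = 2.
Cage b has product 24, which forces r2c3 = 4.
4 is placed in column 4, so r2c4 = 3.
Row 3 already has 2; hence r3c3 = 3.
Filled in: 2 3 1 4 / 1 2 4 3 / 4 1 3 2 / 3 4 2 1.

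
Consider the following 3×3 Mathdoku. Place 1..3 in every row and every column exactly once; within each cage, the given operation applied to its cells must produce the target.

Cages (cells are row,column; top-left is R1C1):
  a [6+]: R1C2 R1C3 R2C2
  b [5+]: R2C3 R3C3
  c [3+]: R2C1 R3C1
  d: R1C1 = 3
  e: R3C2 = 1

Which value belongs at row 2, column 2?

Cage d is a single given cell, which forces R1C1 = 3.
Cage e is a single given cell, leaving R3C2 = 1.
Column 2 now contains 1, so R1C2 = 2.
The 3 cells of cage a must have sum 6, which forces R1C3 = 1.
Cage c's pair has sum 3, so R2C1 = 1.
Cage a has sum 6, so R2C2 = 3.
Row 2 now contains 3, leaving R2C3 = 2.
Row 3 already has 1, leaving R3C1 = 2.
Column 3 now contains 2, so R3C3 = 3.
Completed grid: 3 2 1 / 1 3 2 / 2 1 3.

3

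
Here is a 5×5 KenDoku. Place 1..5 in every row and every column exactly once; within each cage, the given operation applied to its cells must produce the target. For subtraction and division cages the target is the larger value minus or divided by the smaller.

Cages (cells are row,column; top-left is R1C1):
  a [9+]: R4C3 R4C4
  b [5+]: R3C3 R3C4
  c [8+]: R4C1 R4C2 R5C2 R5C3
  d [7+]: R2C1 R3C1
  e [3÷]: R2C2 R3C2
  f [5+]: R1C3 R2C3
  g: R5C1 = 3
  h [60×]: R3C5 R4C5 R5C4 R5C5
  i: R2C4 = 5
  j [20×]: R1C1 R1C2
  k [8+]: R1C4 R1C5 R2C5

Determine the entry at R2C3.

Cage i is given; hence R2C4 = 5.
Column 4 already has 5; hence R4C4 = 4.
Cage g is a single given cell, which forces R5C1 = 3.
The two cells of cage d must have sum 7; hence R2C1 = 2.
Cage d's pair has sum 7; hence R3C1 = 5.
2 is placed in column 1; hence R4C1 = 1.
4 is placed in row 4; hence R4C3 = 5.
Column 1 already has 5, leaving R1C1 = 4.
The two cells of cage j must have product 20; hence R1C2 = 5.
Cage c needs sum 8, which forces R4C2 = 2.
Row 4 already has 2; hence R4C5 = 3.
Cage h has product 60; hence R5C5 = 5.
Cage k has sum 8, which forces R1C4 = 3.
Cage k needs sum 8; hence R1C5 = 1.
Cage k needs sum 8, which forces R2C5 = 4.
Column 5 now contains 4, so R3C5 = 2.
1 is placed in row 1, leaving R1C3 = 2.
Row 2 already has 4, which forces R2C3 = 3.
Cage b needs two cells with sum 5, leaving R3C3 = 4.
2 is placed in row 3; hence R3C4 = 1.
Column 3 already has 4, leaving R5C3 = 1.
Cage h needs product 60, so R5C4 = 2.
3 is placed in row 2; hence R2C2 = 1.
Row 3 now contains 1, leaving R3C2 = 3.
Row 5 now contains 1; hence R5C2 = 4.
Filled in: 4 5 2 3 1 / 2 1 3 5 4 / 5 3 4 1 2 / 1 2 5 4 3 / 3 4 1 2 5.

3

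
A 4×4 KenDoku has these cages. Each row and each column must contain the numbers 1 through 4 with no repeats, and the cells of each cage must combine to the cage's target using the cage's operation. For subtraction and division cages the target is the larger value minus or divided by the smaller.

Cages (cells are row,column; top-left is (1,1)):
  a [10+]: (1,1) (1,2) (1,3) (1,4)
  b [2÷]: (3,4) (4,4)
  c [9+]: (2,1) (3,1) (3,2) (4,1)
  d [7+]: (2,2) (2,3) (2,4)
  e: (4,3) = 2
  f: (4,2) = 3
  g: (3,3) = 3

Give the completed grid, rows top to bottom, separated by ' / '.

Cage g is a single given cell, leaving (3,3) = 3.
F is a freebie, so (4,2) = 3.
Cage e is a single given cell, so (4,3) = 2.
Cage b needs two cells with quotient 2, which forces (3,4) = 2.
The 4 cells of cage c must have sum 9, so (2,1) = 3.
The 3 cells of cage d must have sum 7; hence (2,2) = 2.
Cage c has sum 9, leaving (3,1) = 4.
2 is placed in row 3, which forces (3,2) = 1.
Cage c has sum 9, so (4,1) = 1.
Row 4 now contains 1, which forces (4,4) = 4.
1 is placed in column 1, which forces (1,1) = 2.
Column 2 already has 1, which forces (1,2) = 4.
Cage a needs sum 10, which forces (1,3) = 1.
Cage a needs sum 10, leaving (1,4) = 3.
Cage d has sum 7, which forces (2,3) = 4.
Column 4 now contains 4, which forces (2,4) = 1.

2 4 1 3 / 3 2 4 1 / 4 1 3 2 / 1 3 2 4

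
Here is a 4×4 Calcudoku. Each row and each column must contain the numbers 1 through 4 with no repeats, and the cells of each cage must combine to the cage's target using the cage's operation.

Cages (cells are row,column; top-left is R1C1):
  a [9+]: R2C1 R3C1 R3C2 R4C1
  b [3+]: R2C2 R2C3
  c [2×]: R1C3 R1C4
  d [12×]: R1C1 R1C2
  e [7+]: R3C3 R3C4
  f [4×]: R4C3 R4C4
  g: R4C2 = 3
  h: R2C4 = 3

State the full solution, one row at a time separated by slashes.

H is a freebie, which forces R2C4 = 3.
3 is placed in column 4; hence R3C4 = 4.
G is a freebie, leaving R4C2 = 3.
Column 4 already has 4, so R4C4 = 1.
Cage d needs two cells with product 12; hence R1C1 = 3.
Column 2 now contains 3, leaving R1C2 = 4.
Cage c needs two cells with product 2, so R1C3 = 1.
1 is placed in column 4, which forces R1C4 = 2.
Column 3 now contains 1, which forces R2C3 = 2.
Column 1 now contains 3; hence R3C1 = 1.
Row 3 now contains 1, leaving R3C2 = 2.
Row 3 now contains 4; hence R3C3 = 3.
1 is placed in row 4, leaving R4C3 = 4.
Column 1 now contains 1, which forces R2C1 = 4.
Row 2 now contains 2, which forces R2C2 = 1.
4 is placed in row 4, leaving R4C1 = 2.

3 4 1 2 / 4 1 2 3 / 1 2 3 4 / 2 3 4 1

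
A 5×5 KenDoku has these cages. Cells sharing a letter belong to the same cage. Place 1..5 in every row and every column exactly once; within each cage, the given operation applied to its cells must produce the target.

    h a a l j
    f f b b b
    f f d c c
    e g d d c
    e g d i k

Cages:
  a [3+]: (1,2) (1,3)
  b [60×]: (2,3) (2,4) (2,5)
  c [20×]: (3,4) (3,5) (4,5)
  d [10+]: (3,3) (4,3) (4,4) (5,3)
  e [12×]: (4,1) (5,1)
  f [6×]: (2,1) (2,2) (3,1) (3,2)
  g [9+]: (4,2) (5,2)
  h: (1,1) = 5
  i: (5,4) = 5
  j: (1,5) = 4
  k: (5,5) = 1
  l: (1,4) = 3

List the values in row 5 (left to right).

Cage h is a single given cell, which forces (1,1) = 5.
Cage l is given, which forces (1,4) = 3.
J is a freebie; hence (1,5) = 4.
Cage i is given, so (5,4) = 5.
Cage k is given, so (5,5) = 1.
5 is placed in column 4, which forces (2,4) = 4.
Cage c needs product 20, which forces (3,4) = 2.
1 is placed in column 5, so (3,5) = 5.
The two cells of cage g must have sum 9, which forces (4,2) = 5.
Column 4 now contains 2, so (4,4) = 1.
The 3 cells of cage c must have product 20; hence (4,5) = 2.
5 is placed in row 5; hence (5,2) = 4.
Cage b needs product 60; hence (2,3) = 5.
Column 5 now contains 5, so (2,5) = 3.
Cage e needs two cells with product 12, so (4,1) = 4.
4 is placed in row 4, so (4,3) = 3.
4 is placed in row 5; hence (5,1) = 3.
Cage d has sum 10, so (5,3) = 2.
Cage a's pair has sum 3, so (1,2) = 2.
Column 3 already has 2, leaving (1,3) = 1.
Cage f has product 6; hence (2,1) = 2.
The 4 cells of cage f must have product 6, which forces (2,2) = 1.
3 is placed in column 1, so (3,1) = 1.
Cage f has product 6; hence (3,2) = 3.
3 is placed in column 3, so (3,3) = 4.
Completed grid: 5 2 1 3 4 / 2 1 5 4 3 / 1 3 4 2 5 / 4 5 3 1 2 / 3 4 2 5 1.

3 4 2 5 1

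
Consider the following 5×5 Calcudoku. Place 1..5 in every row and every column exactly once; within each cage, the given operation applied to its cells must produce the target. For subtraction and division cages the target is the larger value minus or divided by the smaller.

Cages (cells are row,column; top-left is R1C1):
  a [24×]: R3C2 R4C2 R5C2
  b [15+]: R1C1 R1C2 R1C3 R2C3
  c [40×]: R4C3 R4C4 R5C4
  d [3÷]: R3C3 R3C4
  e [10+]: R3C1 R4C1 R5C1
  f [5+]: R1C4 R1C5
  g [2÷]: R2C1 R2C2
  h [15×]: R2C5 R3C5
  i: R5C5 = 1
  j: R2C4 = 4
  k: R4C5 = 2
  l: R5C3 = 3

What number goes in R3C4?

Cage j is a single given cell, so R2C4 = 4.
K is a freebie, which forces R4C5 = 2.
Cage l is given, leaving R5C3 = 3.
Cage i is a single given cell, which forces R5C5 = 1.
Column 3 now contains 3, so R2C3 = 5.
5 is placed in row 2, leaving R2C5 = 3.
Column 3 now contains 3, leaving R3C3 = 1.
Cage d's pair has quotient 3, leaving R3C4 = 3.
Column 5 now contains 3, so R3C5 = 5.
Cage c has product 40; hence R4C3 = 4.
2 is placed in row 4; hence R4C4 = 5.
Cage c needs product 40, so R5C4 = 2.
Column 3 already has 4, which forces R1C3 = 2.
Column 4 already has 2; hence R1C4 = 1.
Column 5 now contains 3, leaving R1C5 = 4.
Cage a needs product 24; hence R3C2 = 2.
4 is placed in row 4, leaving R4C2 = 3.
Cage e needs sum 10, which forces R5C1 = 5.
Row 5 now contains 2; hence R5C2 = 4.
5 is placed in column 1; hence R1C1 = 3.
Column 2 already has 3; hence R1C2 = 5.
Cage g needs two cells with quotient 2; hence R2C1 = 2.
2 is placed in column 2; hence R2C2 = 1.
Row 3 already has 2, so R3C1 = 4.
Row 4 already has 3, which forces R4C1 = 1.
The full grid is 3 5 2 1 4 / 2 1 5 4 3 / 4 2 1 3 5 / 1 3 4 5 2 / 5 4 3 2 1.

3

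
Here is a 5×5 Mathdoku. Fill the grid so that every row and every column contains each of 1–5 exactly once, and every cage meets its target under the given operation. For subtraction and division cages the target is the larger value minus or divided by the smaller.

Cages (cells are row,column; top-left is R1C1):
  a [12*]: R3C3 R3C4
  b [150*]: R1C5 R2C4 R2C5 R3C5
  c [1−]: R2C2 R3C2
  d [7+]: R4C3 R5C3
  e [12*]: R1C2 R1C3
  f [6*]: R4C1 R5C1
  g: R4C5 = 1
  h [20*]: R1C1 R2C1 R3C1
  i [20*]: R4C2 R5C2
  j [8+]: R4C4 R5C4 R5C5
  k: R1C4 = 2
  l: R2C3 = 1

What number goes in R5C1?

K is a freebie, so R1C4 = 2.
L is a freebie; hence R2C3 = 1.
The 4 cells of cage b must have product 150, leaving R2C4 = 5.
Cage g is given, which forces R4C5 = 1.
5 is placed in row 2; hence R2C1 = 4.
Cage j has sum 8, which forces R5C4 = 1.
The only place for 1 in row 1 is R1C1.
Column 1 already has 1, so R3C1 = 5.
The 4 cells of cage b must have product 150; hence R1C5 = 5.
The only place for 1 in row 3 is R3C2.
Cage c's pair has difference 1; hence R2C2 = 2.
Row 2 already has 2, so R2C5 = 3.
Column 5 now contains 3, which forces R3C5 = 2.
Column 5 now contains 3, leaving R5C5 = 4.
Cage i's pair has product 20, so R4C2 = 4.
Cage j has sum 8, leaving R4C4 = 3.
4 is placed in row 5, leaving R5C2 = 5.
Column 2 already has 4; hence R1C2 = 3.
The two cells of cage e must have product 12; hence R1C3 = 4.
Cage a needs two cells with product 12, leaving R3C3 = 3.
3 is placed in column 4, which forces R3C4 = 4.
Row 4 now contains 3; hence R4C1 = 2.
The two cells of cage d must have sum 7, so R4C3 = 5.
Cage f needs two cells with product 6, leaving R5C1 = 3.
The two cells of cage d must have sum 7, so R5C3 = 2.
The full grid is 1 3 4 2 5 / 4 2 1 5 3 / 5 1 3 4 2 / 2 4 5 3 1 / 3 5 2 1 4.

3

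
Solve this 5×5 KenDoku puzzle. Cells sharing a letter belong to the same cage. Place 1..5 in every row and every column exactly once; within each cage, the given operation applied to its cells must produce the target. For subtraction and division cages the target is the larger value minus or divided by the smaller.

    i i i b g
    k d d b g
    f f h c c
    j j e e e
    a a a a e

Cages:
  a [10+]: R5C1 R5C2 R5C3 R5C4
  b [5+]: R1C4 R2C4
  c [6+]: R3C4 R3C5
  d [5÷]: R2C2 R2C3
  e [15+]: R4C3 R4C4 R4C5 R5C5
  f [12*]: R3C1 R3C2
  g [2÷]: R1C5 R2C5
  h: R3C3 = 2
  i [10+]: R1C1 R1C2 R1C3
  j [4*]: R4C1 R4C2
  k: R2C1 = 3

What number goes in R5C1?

2

K is a freebie; hence R2C1 = 3.
Column 1 already has 3, leaving R3C1 = 4.
Row 3 now contains 4, which forces R3C2 = 3.
Cage h is a single given cell, leaving R3C3 = 2.
Column 1 now contains 4, so R4C1 = 1.
Row 4 already has 1, so R4C2 = 4.
1 is placed in column 1, leaving R5C1 = 2.
Row 5 already has 2, so R5C2 = 1.
2 is placed in column 1, so R1C1 = 5.
Cage i needs sum 10, which forces R1C2 = 2.
The 3 cells of cage i must have sum 10, which forces R1C3 = 3.
Column 2 now contains 1, leaving R2C2 = 5.
Cage d needs two cells with quotient 5, so R2C3 = 1.
Column 3 already has 3; hence R4C3 = 5.
Column 3 already has 3, so R5C3 = 4.
Row 5 now contains 4, so R5C4 = 3.
Cage e has sum 15, which forces R5C5 = 5.
The two cells of cage b must have sum 5; hence R1C4 = 1.
Row 1 now contains 1, so R1C5 = 4.
Cage b needs two cells with sum 5, which forces R2C4 = 4.
Cage g's pair has quotient 2, which forces R2C5 = 2.
Cage c needs two cells with sum 6, leaving R3C4 = 5.
Column 5 already has 5, which forces R3C5 = 1.
3 is placed in column 4, leaving R4C4 = 2.
The 4 cells of cage e must have sum 15, so R4C5 = 3.
The full grid is 5 2 3 1 4 / 3 5 1 4 2 / 4 3 2 5 1 / 1 4 5 2 3 / 2 1 4 3 5.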